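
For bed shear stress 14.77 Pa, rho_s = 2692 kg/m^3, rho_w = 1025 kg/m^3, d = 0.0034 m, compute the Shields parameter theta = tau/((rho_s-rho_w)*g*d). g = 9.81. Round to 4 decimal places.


theta = tau / ((rho_s - rho_w) * g * d)
rho_s - rho_w = 2692 - 1025 = 1667
Denominator = 1667 * 9.81 * 0.0034 = 55.601118
theta = 14.77 / 55.601118
theta = 0.2656

0.2656


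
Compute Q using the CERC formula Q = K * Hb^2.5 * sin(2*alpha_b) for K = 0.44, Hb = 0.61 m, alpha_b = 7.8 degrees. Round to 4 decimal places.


Q = K * Hb^2.5 * sin(2 * alpha_b)
Hb^2.5 = 0.61^2.5 = 0.290619
sin(2 * 7.8) = sin(15.6) = 0.268920
Q = 0.44 * 0.290619 * 0.268920
Q = 0.0344 m^3/s

0.0344


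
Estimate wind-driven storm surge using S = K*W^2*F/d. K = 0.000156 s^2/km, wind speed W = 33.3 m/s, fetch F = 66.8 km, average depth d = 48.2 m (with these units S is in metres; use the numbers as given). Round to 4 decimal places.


S = K * W^2 * F / d
W^2 = 33.3^2 = 1108.89
S = 0.000156 * 1108.89 * 66.8 / 48.2
Numerator = 0.000156 * 1108.89 * 66.8 = 11.555521
S = 11.555521 / 48.2 = 0.2397 m

0.2397


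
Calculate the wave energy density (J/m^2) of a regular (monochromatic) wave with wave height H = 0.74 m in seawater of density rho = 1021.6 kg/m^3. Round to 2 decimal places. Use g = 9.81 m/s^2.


E = (1/8) * rho * g * H^2
E = (1/8) * 1021.6 * 9.81 * 0.74^2
E = 0.125 * 1021.6 * 9.81 * 0.5476
E = 686.00 J/m^2

686.00


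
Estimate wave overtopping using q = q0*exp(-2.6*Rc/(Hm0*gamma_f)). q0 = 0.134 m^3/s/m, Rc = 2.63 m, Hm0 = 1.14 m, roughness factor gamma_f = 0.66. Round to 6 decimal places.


q = q0 * exp(-2.6 * Rc / (Hm0 * gamma_f))
Exponent = -2.6 * 2.63 / (1.14 * 0.66)
= -2.6 * 2.63 / 0.7524
= -9.088251
exp(-9.088251) = 0.000113
q = 0.134 * 0.000113
q = 0.000015 m^3/s/m

0.000015


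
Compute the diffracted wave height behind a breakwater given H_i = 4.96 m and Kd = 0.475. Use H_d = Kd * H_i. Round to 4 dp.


H_d = Kd * H_i
H_d = 0.475 * 4.96
H_d = 2.3560 m

2.3560


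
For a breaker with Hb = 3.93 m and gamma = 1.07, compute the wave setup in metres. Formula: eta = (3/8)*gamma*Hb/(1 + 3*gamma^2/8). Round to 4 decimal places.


eta = (3/8) * gamma * Hb / (1 + 3*gamma^2/8)
Numerator = (3/8) * 1.07 * 3.93 = 1.576912
Denominator = 1 + 3*1.07^2/8 = 1 + 0.429338 = 1.429338
eta = 1.576912 / 1.429338
eta = 1.1032 m

1.1032


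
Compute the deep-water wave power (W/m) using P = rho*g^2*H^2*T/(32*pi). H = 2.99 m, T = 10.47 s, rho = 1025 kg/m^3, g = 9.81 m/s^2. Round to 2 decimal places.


P = rho * g^2 * H^2 * T / (32 * pi)
P = 1025 * 9.81^2 * 2.99^2 * 10.47 / (32 * pi)
P = 1025 * 96.2361 * 8.9401 * 10.47 / 100.53096
P = 91844.06 W/m

91844.06


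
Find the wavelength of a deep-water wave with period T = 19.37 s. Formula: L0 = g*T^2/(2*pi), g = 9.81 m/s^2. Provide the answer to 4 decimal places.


L0 = g * T^2 / (2 * pi)
L0 = 9.81 * 19.37^2 / (2 * pi)
L0 = 9.81 * 375.1969 / 6.28319
L0 = 3680.6816 / 6.28319
L0 = 585.7987 m

585.7987


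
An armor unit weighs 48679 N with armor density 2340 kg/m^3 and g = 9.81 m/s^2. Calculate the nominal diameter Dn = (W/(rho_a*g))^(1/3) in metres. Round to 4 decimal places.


V = W / (rho_a * g)
V = 48679 / (2340 * 9.81)
V = 48679 / 22955.40
V = 2.120590 m^3
Dn = V^(1/3) = 2.120590^(1/3)
Dn = 1.2848 m

1.2848


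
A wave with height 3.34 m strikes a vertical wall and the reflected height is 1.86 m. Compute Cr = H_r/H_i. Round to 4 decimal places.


Cr = H_r / H_i
Cr = 1.86 / 3.34
Cr = 0.5569

0.5569


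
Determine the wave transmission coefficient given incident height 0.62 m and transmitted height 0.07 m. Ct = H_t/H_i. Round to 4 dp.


Ct = H_t / H_i
Ct = 0.07 / 0.62
Ct = 0.1129

0.1129


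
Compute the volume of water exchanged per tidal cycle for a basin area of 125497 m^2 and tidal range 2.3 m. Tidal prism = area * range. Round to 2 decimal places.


Tidal prism = Area * Tidal range
P = 125497 * 2.3
P = 288643.10 m^3

288643.10


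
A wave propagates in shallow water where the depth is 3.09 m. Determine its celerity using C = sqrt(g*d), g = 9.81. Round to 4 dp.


Using the shallow-water approximation:
C = sqrt(g * d) = sqrt(9.81 * 3.09)
C = sqrt(30.3129)
C = 5.5057 m/s

5.5057


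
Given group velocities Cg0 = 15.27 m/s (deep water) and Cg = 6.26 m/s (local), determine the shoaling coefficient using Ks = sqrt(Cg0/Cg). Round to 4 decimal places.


Ks = sqrt(Cg0 / Cg)
Ks = sqrt(15.27 / 6.26)
Ks = sqrt(2.4393)
Ks = 1.5618

1.5618


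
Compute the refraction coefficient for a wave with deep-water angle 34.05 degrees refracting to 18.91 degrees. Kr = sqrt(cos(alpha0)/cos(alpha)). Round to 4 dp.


Kr = sqrt(cos(alpha0) / cos(alpha))
cos(34.05) = 0.828549
cos(18.91) = 0.946029
Kr = sqrt(0.828549 / 0.946029)
Kr = sqrt(0.875818)
Kr = 0.9359

0.9359


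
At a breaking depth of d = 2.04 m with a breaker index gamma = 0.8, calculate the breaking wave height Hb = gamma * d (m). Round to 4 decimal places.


Hb = gamma * d
Hb = 0.8 * 2.04
Hb = 1.6320 m

1.6320


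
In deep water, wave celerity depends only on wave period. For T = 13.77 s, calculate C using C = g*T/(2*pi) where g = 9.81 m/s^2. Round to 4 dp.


We use the deep-water celerity formula:
C = g * T / (2 * pi)
C = 9.81 * 13.77 / (2 * 3.14159...)
C = 135.083700 / 6.283185
C = 21.4992 m/s

21.4992


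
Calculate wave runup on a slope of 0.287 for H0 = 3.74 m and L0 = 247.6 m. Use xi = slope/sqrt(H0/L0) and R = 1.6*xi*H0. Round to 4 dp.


xi = slope / sqrt(H0/L0)
H0/L0 = 3.74/247.6 = 0.015105
sqrt(0.015105) = 0.122902
xi = 0.287 / 0.122902 = 2.335186
R = 1.6 * xi * H0 = 1.6 * 2.335186 * 3.74
R = 13.9738 m

13.9738


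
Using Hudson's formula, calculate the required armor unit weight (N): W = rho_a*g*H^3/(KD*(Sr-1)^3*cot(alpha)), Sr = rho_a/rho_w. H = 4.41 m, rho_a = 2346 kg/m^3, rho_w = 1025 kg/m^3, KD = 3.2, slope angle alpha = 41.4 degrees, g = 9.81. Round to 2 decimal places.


Sr = rho_a / rho_w = 2346 / 1025 = 2.288780
(Sr - 1) = 1.288780
(Sr - 1)^3 = 2.140607
cot(41.4) = 1 / tan(41.4) = 1 / 0.881619 = 1.134277
Numerator = 2346 * 9.81 * 4.41^3 = 1973843.8079
Denominator = 3.2 * 2.140607 * 1.134277 = 7.769733
W = 1973843.8079 / 7.769733
W = 254042.68 N

254042.68


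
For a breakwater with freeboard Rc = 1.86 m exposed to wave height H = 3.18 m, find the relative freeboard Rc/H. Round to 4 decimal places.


Relative freeboard = Rc / H
= 1.86 / 3.18
= 0.5849

0.5849


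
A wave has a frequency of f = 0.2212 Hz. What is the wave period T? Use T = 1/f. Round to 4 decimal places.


T = 1 / f
T = 1 / 0.2212
T = 4.5208 s

4.5208


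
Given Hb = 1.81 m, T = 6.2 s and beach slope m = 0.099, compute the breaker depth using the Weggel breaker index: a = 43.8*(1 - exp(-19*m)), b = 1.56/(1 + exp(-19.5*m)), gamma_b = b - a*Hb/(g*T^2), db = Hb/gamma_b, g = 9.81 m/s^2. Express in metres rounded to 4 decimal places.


a = 43.8 * (1 - exp(-19 * m))
exp(-19 * 0.099) = exp(-1.8810) = 0.152438
a = 43.8 * (1 - 0.152438) = 37.123233
b = 1.56 / (1 + exp(-19.5 * m))
exp(-19.5 * 0.099) = exp(-1.9305) = 0.145076
b = 1.56 / (1 + 0.145076) = 1.362355
Hb / (g * T^2) = 1.81 / (9.81 * 6.2^2) = 1.81 / 377.0964 = 0.00479983
gamma_b = b - a * Hb/(g*T^2) = 1.362355 - 37.123233 * 0.00479983 = 1.184170
db = Hb / gamma_b = 1.81 / 1.184170
db = 1.5285 m

1.5285


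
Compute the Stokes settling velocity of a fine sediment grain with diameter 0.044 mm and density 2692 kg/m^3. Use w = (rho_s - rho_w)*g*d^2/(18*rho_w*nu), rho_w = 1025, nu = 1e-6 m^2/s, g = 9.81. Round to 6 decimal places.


w = (rho_s - rho_w) * g * d^2 / (18 * rho_w * nu)
d = 0.044 mm = 0.000044 m
rho_s - rho_w = 2692 - 1025 = 1667
Numerator = 1667 * 9.81 * (0.000044)^2 = 0.000031659931
Denominator = 18 * 1025 * 1e-6 = 0.018450
w = 0.001716 m/s

0.001716


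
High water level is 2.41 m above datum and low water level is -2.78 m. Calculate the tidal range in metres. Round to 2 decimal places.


Tidal range = High water - Low water
Tidal range = 2.41 - (-2.78)
Tidal range = 5.19 m

5.19


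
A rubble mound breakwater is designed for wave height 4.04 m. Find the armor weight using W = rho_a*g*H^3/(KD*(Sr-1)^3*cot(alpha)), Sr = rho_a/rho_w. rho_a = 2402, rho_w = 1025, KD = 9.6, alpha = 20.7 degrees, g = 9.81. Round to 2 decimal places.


Sr = rho_a / rho_w = 2402 / 1025 = 2.343415
(Sr - 1) = 1.343415
(Sr - 1)^3 = 2.424545
cot(20.7) = 1 / tan(20.7) = 1 / 0.377869 = 2.646423
Numerator = 2402 * 9.81 * 4.04^3 = 1553767.7600
Denominator = 9.6 * 2.424545 * 2.646423 = 61.597169
W = 1553767.7600 / 61.597169
W = 25224.66 N

25224.66


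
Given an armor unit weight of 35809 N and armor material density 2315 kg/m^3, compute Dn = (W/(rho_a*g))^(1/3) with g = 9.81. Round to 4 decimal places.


V = W / (rho_a * g)
V = 35809 / (2315 * 9.81)
V = 35809 / 22710.15
V = 1.576784 m^3
Dn = V^(1/3) = 1.576784^(1/3)
Dn = 1.1639 m

1.1639


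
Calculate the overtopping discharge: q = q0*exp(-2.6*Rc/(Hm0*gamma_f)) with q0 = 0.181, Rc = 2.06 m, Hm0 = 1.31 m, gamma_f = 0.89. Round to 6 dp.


q = q0 * exp(-2.6 * Rc / (Hm0 * gamma_f))
Exponent = -2.6 * 2.06 / (1.31 * 0.89)
= -2.6 * 2.06 / 1.1659
= -4.593876
exp(-4.593876) = 0.010114
q = 0.181 * 0.010114
q = 0.001831 m^3/s/m

0.001831


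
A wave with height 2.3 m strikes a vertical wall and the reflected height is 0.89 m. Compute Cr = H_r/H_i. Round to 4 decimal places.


Cr = H_r / H_i
Cr = 0.89 / 2.3
Cr = 0.3870

0.3870


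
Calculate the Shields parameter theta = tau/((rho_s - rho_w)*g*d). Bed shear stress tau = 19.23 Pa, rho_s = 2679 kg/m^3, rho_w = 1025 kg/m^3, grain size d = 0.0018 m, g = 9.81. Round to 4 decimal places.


theta = tau / ((rho_s - rho_w) * g * d)
rho_s - rho_w = 2679 - 1025 = 1654
Denominator = 1654 * 9.81 * 0.0018 = 29.206332
theta = 19.23 / 29.206332
theta = 0.6584

0.6584


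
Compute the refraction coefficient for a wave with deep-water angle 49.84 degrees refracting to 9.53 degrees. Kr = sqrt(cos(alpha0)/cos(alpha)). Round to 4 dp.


Kr = sqrt(cos(alpha0) / cos(alpha))
cos(49.84) = 0.644924
cos(9.53) = 0.986199
Kr = sqrt(0.644924 / 0.986199)
Kr = sqrt(0.653949)
Kr = 0.8087

0.8087


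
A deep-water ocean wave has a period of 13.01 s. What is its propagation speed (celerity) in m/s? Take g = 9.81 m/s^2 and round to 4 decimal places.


We use the deep-water celerity formula:
C = g * T / (2 * pi)
C = 9.81 * 13.01 / (2 * 3.14159...)
C = 127.628100 / 6.283185
C = 20.3126 m/s

20.3126


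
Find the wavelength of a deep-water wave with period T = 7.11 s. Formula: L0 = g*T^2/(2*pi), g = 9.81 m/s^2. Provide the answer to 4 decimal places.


L0 = g * T^2 / (2 * pi)
L0 = 9.81 * 7.11^2 / (2 * pi)
L0 = 9.81 * 50.5521 / 6.28319
L0 = 495.9161 / 6.28319
L0 = 78.9275 m

78.9275


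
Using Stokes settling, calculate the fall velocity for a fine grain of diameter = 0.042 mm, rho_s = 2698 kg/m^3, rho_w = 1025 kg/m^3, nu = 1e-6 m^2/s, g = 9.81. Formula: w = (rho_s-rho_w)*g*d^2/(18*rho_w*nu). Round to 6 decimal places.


w = (rho_s - rho_w) * g * d^2 / (18 * rho_w * nu)
d = 0.042 mm = 0.000042 m
rho_s - rho_w = 2698 - 1025 = 1673
Numerator = 1673 * 9.81 * (0.000042)^2 = 0.000028950997
Denominator = 18 * 1025 * 1e-6 = 0.018450
w = 0.001569 m/s

0.001569


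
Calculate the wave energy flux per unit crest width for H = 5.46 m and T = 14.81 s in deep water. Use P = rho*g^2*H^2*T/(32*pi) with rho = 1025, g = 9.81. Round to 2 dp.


P = rho * g^2 * H^2 * T / (32 * pi)
P = 1025 * 9.81^2 * 5.46^2 * 14.81 / (32 * pi)
P = 1025 * 96.2361 * 29.8116 * 14.81 / 100.53096
P = 433213.89 W/m

433213.89


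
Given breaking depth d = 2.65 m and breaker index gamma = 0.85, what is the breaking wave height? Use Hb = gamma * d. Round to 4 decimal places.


Hb = gamma * d
Hb = 0.85 * 2.65
Hb = 2.2525 m

2.2525


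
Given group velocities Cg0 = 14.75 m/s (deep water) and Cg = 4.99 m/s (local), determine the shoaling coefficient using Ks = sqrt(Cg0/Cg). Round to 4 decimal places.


Ks = sqrt(Cg0 / Cg)
Ks = sqrt(14.75 / 4.99)
Ks = sqrt(2.9559)
Ks = 1.7193

1.7193


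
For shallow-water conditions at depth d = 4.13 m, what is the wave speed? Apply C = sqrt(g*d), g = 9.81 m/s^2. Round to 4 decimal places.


Using the shallow-water approximation:
C = sqrt(g * d) = sqrt(9.81 * 4.13)
C = sqrt(40.5153)
C = 6.3652 m/s

6.3652


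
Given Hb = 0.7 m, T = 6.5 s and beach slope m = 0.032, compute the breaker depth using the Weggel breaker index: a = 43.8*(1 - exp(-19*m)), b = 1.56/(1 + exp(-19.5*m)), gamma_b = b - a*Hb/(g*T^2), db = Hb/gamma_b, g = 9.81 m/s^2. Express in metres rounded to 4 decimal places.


a = 43.8 * (1 - exp(-19 * m))
exp(-19 * 0.032) = exp(-0.6080) = 0.544439
a = 43.8 * (1 - 0.544439) = 19.953587
b = 1.56 / (1 + exp(-19.5 * m))
exp(-19.5 * 0.032) = exp(-0.6240) = 0.535797
b = 1.56 / (1 + 0.535797) = 1.015759
Hb / (g * T^2) = 0.7 / (9.81 * 6.5^2) = 0.7 / 414.4725 = 0.00168889
gamma_b = b - a * Hb/(g*T^2) = 1.015759 - 19.953587 * 0.00168889 = 0.982060
db = Hb / gamma_b = 0.7 / 0.982060
db = 0.7128 m

0.7128


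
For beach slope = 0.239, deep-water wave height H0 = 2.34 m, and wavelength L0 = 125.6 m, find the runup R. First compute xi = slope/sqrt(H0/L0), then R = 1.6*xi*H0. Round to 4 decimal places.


xi = slope / sqrt(H0/L0)
H0/L0 = 2.34/125.6 = 0.018631
sqrt(0.018631) = 0.136494
xi = 0.239 / 0.136494 = 1.750995
R = 1.6 * xi * H0 = 1.6 * 1.750995 * 2.34
R = 6.5557 m

6.5557


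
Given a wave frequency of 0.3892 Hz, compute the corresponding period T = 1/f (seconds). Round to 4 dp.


T = 1 / f
T = 1 / 0.3892
T = 2.5694 s

2.5694


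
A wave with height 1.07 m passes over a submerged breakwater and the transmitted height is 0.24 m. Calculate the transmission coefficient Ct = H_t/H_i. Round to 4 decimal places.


Ct = H_t / H_i
Ct = 0.24 / 1.07
Ct = 0.2243

0.2243


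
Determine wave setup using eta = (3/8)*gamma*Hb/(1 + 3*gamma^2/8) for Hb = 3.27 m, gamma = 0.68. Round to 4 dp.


eta = (3/8) * gamma * Hb / (1 + 3*gamma^2/8)
Numerator = (3/8) * 0.68 * 3.27 = 0.833850
Denominator = 1 + 3*0.68^2/8 = 1 + 0.173400 = 1.173400
eta = 0.833850 / 1.173400
eta = 0.7106 m

0.7106


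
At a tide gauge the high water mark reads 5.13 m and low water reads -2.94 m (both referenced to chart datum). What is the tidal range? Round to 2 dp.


Tidal range = High water - Low water
Tidal range = 5.13 - (-2.94)
Tidal range = 8.07 m

8.07


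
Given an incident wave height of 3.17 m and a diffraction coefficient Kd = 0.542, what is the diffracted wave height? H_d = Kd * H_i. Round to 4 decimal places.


H_d = Kd * H_i
H_d = 0.542 * 3.17
H_d = 1.7181 m

1.7181


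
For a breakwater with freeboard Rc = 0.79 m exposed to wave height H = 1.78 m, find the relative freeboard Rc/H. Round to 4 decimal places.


Relative freeboard = Rc / H
= 0.79 / 1.78
= 0.4438

0.4438


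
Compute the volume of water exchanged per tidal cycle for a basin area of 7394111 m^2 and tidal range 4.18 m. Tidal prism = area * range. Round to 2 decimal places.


Tidal prism = Area * Tidal range
P = 7394111 * 4.18
P = 30907383.98 m^3

30907383.98


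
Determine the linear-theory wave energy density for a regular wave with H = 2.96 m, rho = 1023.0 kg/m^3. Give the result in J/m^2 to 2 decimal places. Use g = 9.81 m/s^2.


E = (1/8) * rho * g * H^2
E = (1/8) * 1023.0 * 9.81 * 2.96^2
E = 0.125 * 1023.0 * 9.81 * 8.7616
E = 10991.02 J/m^2

10991.02


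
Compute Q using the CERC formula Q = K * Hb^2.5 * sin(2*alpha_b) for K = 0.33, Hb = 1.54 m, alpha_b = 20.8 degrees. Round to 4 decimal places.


Q = K * Hb^2.5 * sin(2 * alpha_b)
Hb^2.5 = 1.54^2.5 = 2.943078
sin(2 * 20.8) = sin(41.6) = 0.663926
Q = 0.33 * 2.943078 * 0.663926
Q = 0.6448 m^3/s

0.6448


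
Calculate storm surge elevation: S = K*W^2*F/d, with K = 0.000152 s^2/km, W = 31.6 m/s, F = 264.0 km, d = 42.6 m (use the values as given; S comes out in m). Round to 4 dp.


S = K * W^2 * F / d
W^2 = 31.6^2 = 998.56
S = 0.000152 * 998.56 * 264.0 / 42.6
Numerator = 0.000152 * 998.56 * 264.0 = 40.070216
S = 40.070216 / 42.6 = 0.9406 m

0.9406


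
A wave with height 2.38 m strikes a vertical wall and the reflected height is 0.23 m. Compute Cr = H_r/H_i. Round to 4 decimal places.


Cr = H_r / H_i
Cr = 0.23 / 2.38
Cr = 0.0966

0.0966


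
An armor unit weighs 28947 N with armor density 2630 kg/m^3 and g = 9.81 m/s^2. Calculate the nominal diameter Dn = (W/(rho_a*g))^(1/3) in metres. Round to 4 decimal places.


V = W / (rho_a * g)
V = 28947 / (2630 * 9.81)
V = 28947 / 25800.30
V = 1.121964 m^3
Dn = V^(1/3) = 1.121964^(1/3)
Dn = 1.0391 m

1.0391


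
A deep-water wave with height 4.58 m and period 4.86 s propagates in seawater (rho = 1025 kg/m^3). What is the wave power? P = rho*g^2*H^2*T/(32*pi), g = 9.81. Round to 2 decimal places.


P = rho * g^2 * H^2 * T / (32 * pi)
P = 1025 * 9.81^2 * 4.58^2 * 4.86 / (32 * pi)
P = 1025 * 96.2361 * 20.9764 * 4.86 / 100.53096
P = 100029.77 W/m

100029.77


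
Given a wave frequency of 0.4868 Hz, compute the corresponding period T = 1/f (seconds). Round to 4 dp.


T = 1 / f
T = 1 / 0.4868
T = 2.0542 s

2.0542


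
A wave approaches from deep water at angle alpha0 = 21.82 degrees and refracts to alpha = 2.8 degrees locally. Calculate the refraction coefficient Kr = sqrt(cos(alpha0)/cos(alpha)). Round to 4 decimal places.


Kr = sqrt(cos(alpha0) / cos(alpha))
cos(21.82) = 0.928356
cos(2.8) = 0.998806
Kr = sqrt(0.928356 / 0.998806)
Kr = sqrt(0.929466)
Kr = 0.9641

0.9641


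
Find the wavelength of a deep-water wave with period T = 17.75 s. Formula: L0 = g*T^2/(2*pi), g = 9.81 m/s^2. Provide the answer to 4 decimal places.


L0 = g * T^2 / (2 * pi)
L0 = 9.81 * 17.75^2 / (2 * pi)
L0 = 9.81 * 315.0625 / 6.28319
L0 = 3090.7631 / 6.28319
L0 = 491.9102 m

491.9102


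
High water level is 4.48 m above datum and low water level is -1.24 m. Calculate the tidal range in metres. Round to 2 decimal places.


Tidal range = High water - Low water
Tidal range = 4.48 - (-1.24)
Tidal range = 5.72 m

5.72


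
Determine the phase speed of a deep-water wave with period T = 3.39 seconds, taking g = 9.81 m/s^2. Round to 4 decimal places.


We use the deep-water celerity formula:
C = g * T / (2 * pi)
C = 9.81 * 3.39 / (2 * 3.14159...)
C = 33.255900 / 6.283185
C = 5.2928 m/s

5.2928


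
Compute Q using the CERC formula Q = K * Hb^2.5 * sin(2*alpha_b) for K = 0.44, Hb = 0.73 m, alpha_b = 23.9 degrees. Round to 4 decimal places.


Q = K * Hb^2.5 * sin(2 * alpha_b)
Hb^2.5 = 0.73^2.5 = 0.455310
sin(2 * 23.9) = sin(47.8) = 0.740805
Q = 0.44 * 0.455310 * 0.740805
Q = 0.1484 m^3/s

0.1484


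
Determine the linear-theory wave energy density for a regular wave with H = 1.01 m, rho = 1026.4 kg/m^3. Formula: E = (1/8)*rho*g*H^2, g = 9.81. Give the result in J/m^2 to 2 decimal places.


E = (1/8) * rho * g * H^2
E = (1/8) * 1026.4 * 9.81 * 1.01^2
E = 0.125 * 1026.4 * 9.81 * 1.0201
E = 1283.92 J/m^2

1283.92


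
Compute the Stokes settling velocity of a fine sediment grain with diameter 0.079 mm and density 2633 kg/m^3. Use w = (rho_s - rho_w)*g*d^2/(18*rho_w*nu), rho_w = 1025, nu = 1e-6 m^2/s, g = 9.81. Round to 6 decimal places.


w = (rho_s - rho_w) * g * d^2 / (18 * rho_w * nu)
d = 0.079 mm = 0.000079 m
rho_s - rho_w = 2633 - 1025 = 1608
Numerator = 1608 * 9.81 * (0.000079)^2 = 0.000098448530
Denominator = 18 * 1025 * 1e-6 = 0.018450
w = 0.005336 m/s

0.005336


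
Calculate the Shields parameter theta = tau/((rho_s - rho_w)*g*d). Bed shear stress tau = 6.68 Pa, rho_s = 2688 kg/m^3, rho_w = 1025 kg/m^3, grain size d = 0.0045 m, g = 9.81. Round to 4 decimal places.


theta = tau / ((rho_s - rho_w) * g * d)
rho_s - rho_w = 2688 - 1025 = 1663
Denominator = 1663 * 9.81 * 0.0045 = 73.413135
theta = 6.68 / 73.413135
theta = 0.0910

0.0910


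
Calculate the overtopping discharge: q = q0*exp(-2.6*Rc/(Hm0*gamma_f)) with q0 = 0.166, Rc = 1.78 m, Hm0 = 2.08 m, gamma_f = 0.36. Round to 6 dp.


q = q0 * exp(-2.6 * Rc / (Hm0 * gamma_f))
Exponent = -2.6 * 1.78 / (2.08 * 0.36)
= -2.6 * 1.78 / 0.7488
= -6.180556
exp(-6.180556) = 0.002069
q = 0.166 * 0.002069
q = 0.000344 m^3/s/m

0.000344


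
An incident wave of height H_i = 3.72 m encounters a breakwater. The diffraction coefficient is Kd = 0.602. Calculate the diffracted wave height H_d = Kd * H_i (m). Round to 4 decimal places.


H_d = Kd * H_i
H_d = 0.602 * 3.72
H_d = 2.2394 m

2.2394


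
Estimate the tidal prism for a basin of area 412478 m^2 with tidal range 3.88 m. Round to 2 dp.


Tidal prism = Area * Tidal range
P = 412478 * 3.88
P = 1600414.64 m^3

1600414.64


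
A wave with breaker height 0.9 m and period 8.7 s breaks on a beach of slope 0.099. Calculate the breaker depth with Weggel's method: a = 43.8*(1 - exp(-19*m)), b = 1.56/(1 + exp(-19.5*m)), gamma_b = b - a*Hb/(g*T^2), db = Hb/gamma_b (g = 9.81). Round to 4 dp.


a = 43.8 * (1 - exp(-19 * m))
exp(-19 * 0.099) = exp(-1.8810) = 0.152438
a = 43.8 * (1 - 0.152438) = 37.123233
b = 1.56 / (1 + exp(-19.5 * m))
exp(-19.5 * 0.099) = exp(-1.9305) = 0.145076
b = 1.56 / (1 + 0.145076) = 1.362355
Hb / (g * T^2) = 0.9 / (9.81 * 8.7^2) = 0.9 / 742.5189 = 0.00121209
gamma_b = b - a * Hb/(g*T^2) = 1.362355 - 37.123233 * 0.00121209 = 1.317359
db = Hb / gamma_b = 0.9 / 1.317359
db = 0.6832 m

0.6832


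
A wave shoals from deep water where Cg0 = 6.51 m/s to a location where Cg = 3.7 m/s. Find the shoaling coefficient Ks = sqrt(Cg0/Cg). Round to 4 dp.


Ks = sqrt(Cg0 / Cg)
Ks = sqrt(6.51 / 3.7)
Ks = sqrt(1.7595)
Ks = 1.3264

1.3264


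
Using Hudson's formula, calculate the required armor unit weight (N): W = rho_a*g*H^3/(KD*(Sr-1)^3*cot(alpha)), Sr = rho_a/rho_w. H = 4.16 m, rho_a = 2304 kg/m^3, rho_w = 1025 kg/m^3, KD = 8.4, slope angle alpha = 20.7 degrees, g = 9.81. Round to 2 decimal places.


Sr = rho_a / rho_w = 2304 / 1025 = 2.247805
(Sr - 1) = 1.247805
(Sr - 1)^3 = 1.942853
cot(20.7) = 1 / tan(20.7) = 1 / 0.377869 = 2.646423
Numerator = 2304 * 9.81 * 4.16^3 = 1627164.5501
Denominator = 8.4 * 1.942853 * 2.646423 = 43.189544
W = 1627164.5501 / 43.189544
W = 37674.96 N

37674.96


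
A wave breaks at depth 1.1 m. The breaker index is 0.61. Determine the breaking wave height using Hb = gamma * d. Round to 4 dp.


Hb = gamma * d
Hb = 0.61 * 1.1
Hb = 0.6710 m

0.6710


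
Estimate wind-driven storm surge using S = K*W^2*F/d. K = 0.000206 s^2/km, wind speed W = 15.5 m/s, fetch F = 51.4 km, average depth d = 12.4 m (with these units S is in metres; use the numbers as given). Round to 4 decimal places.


S = K * W^2 * F / d
W^2 = 15.5^2 = 240.25
S = 0.000206 * 240.25 * 51.4 / 12.4
Numerator = 0.000206 * 240.25 * 51.4 = 2.543863
S = 2.543863 / 12.4 = 0.2052 m

0.2052


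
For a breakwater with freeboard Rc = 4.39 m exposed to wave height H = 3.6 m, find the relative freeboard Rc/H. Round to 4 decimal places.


Relative freeboard = Rc / H
= 4.39 / 3.6
= 1.2194

1.2194


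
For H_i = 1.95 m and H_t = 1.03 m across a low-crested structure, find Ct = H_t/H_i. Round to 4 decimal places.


Ct = H_t / H_i
Ct = 1.03 / 1.95
Ct = 0.5282

0.5282


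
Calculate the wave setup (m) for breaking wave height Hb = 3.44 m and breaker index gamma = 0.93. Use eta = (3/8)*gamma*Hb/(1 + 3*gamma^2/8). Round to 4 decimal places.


eta = (3/8) * gamma * Hb / (1 + 3*gamma^2/8)
Numerator = (3/8) * 0.93 * 3.44 = 1.199700
Denominator = 1 + 3*0.93^2/8 = 1 + 0.324338 = 1.324338
eta = 1.199700 / 1.324338
eta = 0.9059 m

0.9059


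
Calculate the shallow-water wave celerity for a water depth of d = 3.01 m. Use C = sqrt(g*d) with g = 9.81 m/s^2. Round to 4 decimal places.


Using the shallow-water approximation:
C = sqrt(g * d) = sqrt(9.81 * 3.01)
C = sqrt(29.5281)
C = 5.4340 m/s

5.4340


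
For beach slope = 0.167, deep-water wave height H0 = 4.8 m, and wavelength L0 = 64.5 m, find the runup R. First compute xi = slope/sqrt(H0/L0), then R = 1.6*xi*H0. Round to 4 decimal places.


xi = slope / sqrt(H0/L0)
H0/L0 = 4.8/64.5 = 0.074419
sqrt(0.074419) = 0.272798
xi = 0.167 / 0.272798 = 0.612175
R = 1.6 * xi * H0 = 1.6 * 0.612175 * 4.8
R = 4.7015 m

4.7015


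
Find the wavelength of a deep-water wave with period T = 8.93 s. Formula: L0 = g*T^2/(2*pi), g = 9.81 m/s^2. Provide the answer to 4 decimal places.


L0 = g * T^2 / (2 * pi)
L0 = 9.81 * 8.93^2 / (2 * pi)
L0 = 9.81 * 79.7449 / 6.28319
L0 = 782.2975 / 6.28319
L0 = 124.5065 m

124.5065


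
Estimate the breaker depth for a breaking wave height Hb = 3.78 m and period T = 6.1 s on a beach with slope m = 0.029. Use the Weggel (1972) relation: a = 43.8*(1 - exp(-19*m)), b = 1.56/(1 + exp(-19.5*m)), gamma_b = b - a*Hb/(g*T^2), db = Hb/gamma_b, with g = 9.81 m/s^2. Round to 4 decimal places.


a = 43.8 * (1 - exp(-19 * m))
exp(-19 * 0.029) = exp(-0.5510) = 0.576373
a = 43.8 * (1 - 0.576373) = 18.554856
b = 1.56 / (1 + exp(-19.5 * m))
exp(-19.5 * 0.029) = exp(-0.5655) = 0.568076
b = 1.56 / (1 + 0.568076) = 0.994850
Hb / (g * T^2) = 3.78 / (9.81 * 6.1^2) = 3.78 / 365.0301 = 0.01035531
gamma_b = b - a * Hb/(g*T^2) = 0.994850 - 18.554856 * 0.01035531 = 0.802708
db = Hb / gamma_b = 3.78 / 0.802708
db = 4.7091 m

4.7091


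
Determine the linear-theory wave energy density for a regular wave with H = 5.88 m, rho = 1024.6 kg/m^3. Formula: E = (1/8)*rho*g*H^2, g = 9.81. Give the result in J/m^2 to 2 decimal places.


E = (1/8) * rho * g * H^2
E = (1/8) * 1024.6 * 9.81 * 5.88^2
E = 0.125 * 1024.6 * 9.81 * 34.5744
E = 43439.82 J/m^2

43439.82


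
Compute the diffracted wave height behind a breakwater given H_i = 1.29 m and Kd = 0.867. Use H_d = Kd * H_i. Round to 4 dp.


H_d = Kd * H_i
H_d = 0.867 * 1.29
H_d = 1.1184 m

1.1184


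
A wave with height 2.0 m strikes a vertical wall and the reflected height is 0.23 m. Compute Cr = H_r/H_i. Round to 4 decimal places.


Cr = H_r / H_i
Cr = 0.23 / 2.0
Cr = 0.1150

0.1150


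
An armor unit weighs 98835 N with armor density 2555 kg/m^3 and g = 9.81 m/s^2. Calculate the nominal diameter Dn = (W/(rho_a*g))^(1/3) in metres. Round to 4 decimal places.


V = W / (rho_a * g)
V = 98835 / (2555 * 9.81)
V = 98835 / 25064.55
V = 3.943219 m^3
Dn = V^(1/3) = 3.943219^(1/3)
Dn = 1.5799 m

1.5799


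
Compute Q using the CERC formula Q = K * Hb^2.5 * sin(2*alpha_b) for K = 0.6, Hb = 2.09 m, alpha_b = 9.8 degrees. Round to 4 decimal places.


Q = K * Hb^2.5 * sin(2 * alpha_b)
Hb^2.5 = 2.09^2.5 = 6.314889
sin(2 * 9.8) = sin(19.6) = 0.335452
Q = 0.6 * 6.314889 * 0.335452
Q = 1.2710 m^3/s

1.2710


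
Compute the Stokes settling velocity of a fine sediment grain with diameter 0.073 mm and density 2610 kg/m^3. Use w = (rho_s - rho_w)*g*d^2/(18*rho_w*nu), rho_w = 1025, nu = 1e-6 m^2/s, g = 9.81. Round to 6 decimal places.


w = (rho_s - rho_w) * g * d^2 / (18 * rho_w * nu)
d = 0.073 mm = 0.000073 m
rho_s - rho_w = 2610 - 1025 = 1585
Numerator = 1585 * 9.81 * (0.000073)^2 = 0.000082859822
Denominator = 18 * 1025 * 1e-6 = 0.018450
w = 0.004491 m/s

0.004491


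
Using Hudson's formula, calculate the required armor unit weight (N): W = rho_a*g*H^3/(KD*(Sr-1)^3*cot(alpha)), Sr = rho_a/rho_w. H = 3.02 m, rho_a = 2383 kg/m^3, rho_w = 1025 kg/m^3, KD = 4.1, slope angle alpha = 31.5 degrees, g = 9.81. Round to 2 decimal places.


Sr = rho_a / rho_w = 2383 / 1025 = 2.324878
(Sr - 1) = 1.324878
(Sr - 1)^3 = 2.325561
cot(31.5) = 1 / tan(31.5) = 1 / 0.612801 = 1.631852
Numerator = 2383 * 9.81 * 3.02^3 = 643893.2592
Denominator = 4.1 * 2.325561 * 1.631852 = 15.559379
W = 643893.2592 / 15.559379
W = 41382.97 N

41382.97


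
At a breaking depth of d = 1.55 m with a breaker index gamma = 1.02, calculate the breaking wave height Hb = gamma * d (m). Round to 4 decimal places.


Hb = gamma * d
Hb = 1.02 * 1.55
Hb = 1.5810 m

1.5810


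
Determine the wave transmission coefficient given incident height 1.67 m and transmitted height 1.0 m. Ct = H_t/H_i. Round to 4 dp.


Ct = H_t / H_i
Ct = 1.0 / 1.67
Ct = 0.5988

0.5988


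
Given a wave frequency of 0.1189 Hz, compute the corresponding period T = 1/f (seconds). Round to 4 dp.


T = 1 / f
T = 1 / 0.1189
T = 8.4104 s

8.4104


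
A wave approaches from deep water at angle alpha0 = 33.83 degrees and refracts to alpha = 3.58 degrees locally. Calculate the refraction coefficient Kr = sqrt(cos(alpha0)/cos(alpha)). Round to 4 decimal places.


Kr = sqrt(cos(alpha0) / cos(alpha))
cos(33.83) = 0.830693
cos(3.58) = 0.998049
Kr = sqrt(0.830693 / 0.998049)
Kr = sqrt(0.832317)
Kr = 0.9123

0.9123


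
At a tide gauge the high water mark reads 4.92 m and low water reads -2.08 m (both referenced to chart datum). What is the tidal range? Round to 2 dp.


Tidal range = High water - Low water
Tidal range = 4.92 - (-2.08)
Tidal range = 7.00 m

7.00


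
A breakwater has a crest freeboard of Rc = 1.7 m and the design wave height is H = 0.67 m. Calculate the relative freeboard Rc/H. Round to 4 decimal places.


Relative freeboard = Rc / H
= 1.7 / 0.67
= 2.5373

2.5373


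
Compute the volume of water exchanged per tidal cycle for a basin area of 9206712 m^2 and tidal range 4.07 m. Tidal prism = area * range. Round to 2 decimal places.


Tidal prism = Area * Tidal range
P = 9206712 * 4.07
P = 37471317.84 m^3

37471317.84


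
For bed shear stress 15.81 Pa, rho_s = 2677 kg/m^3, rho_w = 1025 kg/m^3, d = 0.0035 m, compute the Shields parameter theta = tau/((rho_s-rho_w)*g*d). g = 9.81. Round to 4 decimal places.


theta = tau / ((rho_s - rho_w) * g * d)
rho_s - rho_w = 2677 - 1025 = 1652
Denominator = 1652 * 9.81 * 0.0035 = 56.721420
theta = 15.81 / 56.721420
theta = 0.2787

0.2787


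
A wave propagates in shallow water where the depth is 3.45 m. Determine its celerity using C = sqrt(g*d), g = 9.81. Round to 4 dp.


Using the shallow-water approximation:
C = sqrt(g * d) = sqrt(9.81 * 3.45)
C = sqrt(33.8445)
C = 5.8176 m/s

5.8176


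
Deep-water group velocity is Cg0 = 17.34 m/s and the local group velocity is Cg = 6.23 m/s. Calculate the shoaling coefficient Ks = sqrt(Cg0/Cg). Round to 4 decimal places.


Ks = sqrt(Cg0 / Cg)
Ks = sqrt(17.34 / 6.23)
Ks = sqrt(2.7833)
Ks = 1.6683

1.6683


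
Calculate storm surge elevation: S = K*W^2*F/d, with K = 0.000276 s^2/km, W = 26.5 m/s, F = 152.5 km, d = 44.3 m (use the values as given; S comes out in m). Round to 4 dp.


S = K * W^2 * F / d
W^2 = 26.5^2 = 702.25
S = 0.000276 * 702.25 * 152.5 / 44.3
Numerator = 0.000276 * 702.25 * 152.5 = 29.557702
S = 29.557702 / 44.3 = 0.6672 m

0.6672


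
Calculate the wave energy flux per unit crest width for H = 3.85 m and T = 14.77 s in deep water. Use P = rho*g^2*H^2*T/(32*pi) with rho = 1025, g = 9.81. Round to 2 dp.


P = rho * g^2 * H^2 * T / (32 * pi)
P = 1025 * 9.81^2 * 3.85^2 * 14.77 / (32 * pi)
P = 1025 * 96.2361 * 14.8225 * 14.77 / 100.53096
P = 214814.69 W/m

214814.69


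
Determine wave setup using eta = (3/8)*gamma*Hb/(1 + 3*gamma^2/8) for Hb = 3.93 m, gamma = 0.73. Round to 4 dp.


eta = (3/8) * gamma * Hb / (1 + 3*gamma^2/8)
Numerator = (3/8) * 0.73 * 3.93 = 1.075838
Denominator = 1 + 3*0.73^2/8 = 1 + 0.199838 = 1.199838
eta = 1.075838 / 1.199838
eta = 0.8967 m

0.8967


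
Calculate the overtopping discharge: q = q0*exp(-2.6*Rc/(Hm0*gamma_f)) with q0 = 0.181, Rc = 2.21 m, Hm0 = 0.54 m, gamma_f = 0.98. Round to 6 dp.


q = q0 * exp(-2.6 * Rc / (Hm0 * gamma_f))
Exponent = -2.6 * 2.21 / (0.54 * 0.98)
= -2.6 * 2.21 / 0.5292
= -10.857899
exp(-10.857899) = 0.000019
q = 0.181 * 0.000019
q = 0.000003 m^3/s/m

0.000003


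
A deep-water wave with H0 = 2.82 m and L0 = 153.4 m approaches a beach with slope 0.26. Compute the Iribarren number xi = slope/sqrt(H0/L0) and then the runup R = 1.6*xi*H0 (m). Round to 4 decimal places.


xi = slope / sqrt(H0/L0)
H0/L0 = 2.82/153.4 = 0.018383
sqrt(0.018383) = 0.135585
xi = 0.26 / 0.135585 = 1.917615
R = 1.6 * xi * H0 = 1.6 * 1.917615 * 2.82
R = 8.6523 m

8.6523


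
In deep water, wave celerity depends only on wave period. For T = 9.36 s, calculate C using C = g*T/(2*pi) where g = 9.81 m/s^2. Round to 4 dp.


We use the deep-water celerity formula:
C = g * T / (2 * pi)
C = 9.81 * 9.36 / (2 * 3.14159...)
C = 91.821600 / 6.283185
C = 14.6139 m/s

14.6139


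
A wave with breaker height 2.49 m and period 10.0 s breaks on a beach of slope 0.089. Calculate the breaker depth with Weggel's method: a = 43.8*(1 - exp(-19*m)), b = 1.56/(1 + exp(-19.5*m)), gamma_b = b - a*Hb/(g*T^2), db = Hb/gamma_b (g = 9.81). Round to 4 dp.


a = 43.8 * (1 - exp(-19 * m))
exp(-19 * 0.089) = exp(-1.6910) = 0.184335
a = 43.8 * (1 - 0.184335) = 35.726123
b = 1.56 / (1 + exp(-19.5 * m))
exp(-19.5 * 0.089) = exp(-1.7355) = 0.176312
b = 1.56 / (1 + 0.176312) = 1.326179
Hb / (g * T^2) = 2.49 / (9.81 * 10.0^2) = 2.49 / 981.0000 = 0.00253823
gamma_b = b - a * Hb/(g*T^2) = 1.326179 - 35.726123 * 0.00253823 = 1.235498
db = Hb / gamma_b = 2.49 / 1.235498
db = 2.0154 m

2.0154


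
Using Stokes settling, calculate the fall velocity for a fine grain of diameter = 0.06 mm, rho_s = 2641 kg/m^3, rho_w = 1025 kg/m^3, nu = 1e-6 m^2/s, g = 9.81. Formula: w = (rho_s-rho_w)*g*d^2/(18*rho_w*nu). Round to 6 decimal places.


w = (rho_s - rho_w) * g * d^2 / (18 * rho_w * nu)
d = 0.06 mm = 0.000060 m
rho_s - rho_w = 2641 - 1025 = 1616
Numerator = 1616 * 9.81 * (0.000060)^2 = 0.000057070656
Denominator = 18 * 1025 * 1e-6 = 0.018450
w = 0.003093 m/s

0.003093


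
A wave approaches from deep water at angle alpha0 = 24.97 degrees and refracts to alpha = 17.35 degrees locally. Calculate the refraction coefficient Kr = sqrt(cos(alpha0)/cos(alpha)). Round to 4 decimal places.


Kr = sqrt(cos(alpha0) / cos(alpha))
cos(24.97) = 0.906529
cos(17.35) = 0.954501
Kr = sqrt(0.906529 / 0.954501)
Kr = sqrt(0.949741)
Kr = 0.9745

0.9745


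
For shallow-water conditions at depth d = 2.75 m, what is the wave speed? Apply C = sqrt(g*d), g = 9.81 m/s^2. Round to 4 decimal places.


Using the shallow-water approximation:
C = sqrt(g * d) = sqrt(9.81 * 2.75)
C = sqrt(26.9775)
C = 5.1940 m/s

5.1940


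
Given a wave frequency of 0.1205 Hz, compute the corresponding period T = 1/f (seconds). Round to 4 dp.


T = 1 / f
T = 1 / 0.1205
T = 8.2988 s

8.2988


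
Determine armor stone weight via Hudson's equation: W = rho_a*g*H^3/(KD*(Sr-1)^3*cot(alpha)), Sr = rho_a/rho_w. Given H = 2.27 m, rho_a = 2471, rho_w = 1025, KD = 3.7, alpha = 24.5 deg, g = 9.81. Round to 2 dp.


Sr = rho_a / rho_w = 2471 / 1025 = 2.410732
(Sr - 1) = 1.410732
(Sr - 1)^3 = 2.807587
cot(24.5) = 1 / tan(24.5) = 1 / 0.455726 = 2.194300
Numerator = 2471 * 9.81 * 2.27^3 = 283543.2574
Denominator = 3.7 * 2.807587 * 2.194300 = 22.794547
W = 283543.2574 / 22.794547
W = 12439.08 N

12439.08


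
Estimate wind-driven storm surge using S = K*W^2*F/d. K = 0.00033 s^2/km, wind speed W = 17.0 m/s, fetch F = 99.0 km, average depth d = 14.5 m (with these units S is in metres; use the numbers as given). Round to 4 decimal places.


S = K * W^2 * F / d
W^2 = 17.0^2 = 289.00
S = 0.00033 * 289.00 * 99.0 / 14.5
Numerator = 0.00033 * 289.00 * 99.0 = 9.441630
S = 9.441630 / 14.5 = 0.6511 m

0.6511


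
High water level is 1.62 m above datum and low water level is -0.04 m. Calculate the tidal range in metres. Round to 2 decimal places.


Tidal range = High water - Low water
Tidal range = 1.62 - (-0.04)
Tidal range = 1.66 m

1.66


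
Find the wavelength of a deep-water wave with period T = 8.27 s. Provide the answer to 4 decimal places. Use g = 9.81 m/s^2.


L0 = g * T^2 / (2 * pi)
L0 = 9.81 * 8.27^2 / (2 * pi)
L0 = 9.81 * 68.3929 / 6.28319
L0 = 670.9343 / 6.28319
L0 = 106.7825 m

106.7825


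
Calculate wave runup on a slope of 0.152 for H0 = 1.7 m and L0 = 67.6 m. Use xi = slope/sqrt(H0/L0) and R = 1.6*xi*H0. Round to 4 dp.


xi = slope / sqrt(H0/L0)
H0/L0 = 1.7/67.6 = 0.025148
sqrt(0.025148) = 0.158581
xi = 0.152 / 0.158581 = 0.958501
R = 1.6 * xi * H0 = 1.6 * 0.958501 * 1.7
R = 2.6071 m

2.6071


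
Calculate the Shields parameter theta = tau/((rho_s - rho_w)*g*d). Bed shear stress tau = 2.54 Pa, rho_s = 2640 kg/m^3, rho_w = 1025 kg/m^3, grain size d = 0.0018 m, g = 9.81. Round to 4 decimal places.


theta = tau / ((rho_s - rho_w) * g * d)
rho_s - rho_w = 2640 - 1025 = 1615
Denominator = 1615 * 9.81 * 0.0018 = 28.517670
theta = 2.54 / 28.517670
theta = 0.0891

0.0891


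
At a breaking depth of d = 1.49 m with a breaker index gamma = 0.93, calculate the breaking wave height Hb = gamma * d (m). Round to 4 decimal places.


Hb = gamma * d
Hb = 0.93 * 1.49
Hb = 1.3857 m

1.3857


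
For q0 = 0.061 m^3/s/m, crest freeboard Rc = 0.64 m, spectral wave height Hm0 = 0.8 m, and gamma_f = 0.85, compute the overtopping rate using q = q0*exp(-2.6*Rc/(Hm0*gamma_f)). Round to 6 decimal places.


q = q0 * exp(-2.6 * Rc / (Hm0 * gamma_f))
Exponent = -2.6 * 0.64 / (0.8 * 0.85)
= -2.6 * 0.64 / 0.6800
= -2.447059
exp(-2.447059) = 0.086548
q = 0.061 * 0.086548
q = 0.005279 m^3/s/m

0.005279


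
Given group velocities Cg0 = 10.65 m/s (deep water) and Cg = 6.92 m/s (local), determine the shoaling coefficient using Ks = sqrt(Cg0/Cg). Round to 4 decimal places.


Ks = sqrt(Cg0 / Cg)
Ks = sqrt(10.65 / 6.92)
Ks = sqrt(1.5390)
Ks = 1.2406

1.2406


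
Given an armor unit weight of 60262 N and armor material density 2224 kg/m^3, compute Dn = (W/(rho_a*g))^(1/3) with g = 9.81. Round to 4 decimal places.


V = W / (rho_a * g)
V = 60262 / (2224 * 9.81)
V = 60262 / 21817.44
V = 2.762102 m^3
Dn = V^(1/3) = 2.762102^(1/3)
Dn = 1.4031 m

1.4031


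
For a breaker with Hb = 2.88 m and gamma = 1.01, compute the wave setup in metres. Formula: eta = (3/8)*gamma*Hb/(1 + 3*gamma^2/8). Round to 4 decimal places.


eta = (3/8) * gamma * Hb / (1 + 3*gamma^2/8)
Numerator = (3/8) * 1.01 * 2.88 = 1.090800
Denominator = 1 + 3*1.01^2/8 = 1 + 0.382538 = 1.382538
eta = 1.090800 / 1.382538
eta = 0.7890 m

0.7890


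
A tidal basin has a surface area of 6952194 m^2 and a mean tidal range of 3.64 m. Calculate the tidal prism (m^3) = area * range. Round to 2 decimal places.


Tidal prism = Area * Tidal range
P = 6952194 * 3.64
P = 25305986.16 m^3

25305986.16


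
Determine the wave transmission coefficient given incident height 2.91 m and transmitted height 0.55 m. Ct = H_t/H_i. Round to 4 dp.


Ct = H_t / H_i
Ct = 0.55 / 2.91
Ct = 0.1890

0.1890


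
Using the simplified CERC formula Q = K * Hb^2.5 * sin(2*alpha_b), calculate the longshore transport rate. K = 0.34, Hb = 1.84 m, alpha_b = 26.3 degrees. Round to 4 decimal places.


Q = K * Hb^2.5 * sin(2 * alpha_b)
Hb^2.5 = 1.84^2.5 = 4.592451
sin(2 * 26.3) = sin(52.6) = 0.794415
Q = 0.34 * 4.592451 * 0.794415
Q = 1.2404 m^3/s

1.2404


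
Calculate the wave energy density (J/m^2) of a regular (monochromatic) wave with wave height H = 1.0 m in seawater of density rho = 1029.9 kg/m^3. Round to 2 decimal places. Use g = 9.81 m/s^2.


E = (1/8) * rho * g * H^2
E = (1/8) * 1029.9 * 9.81 * 1.0^2
E = 0.125 * 1029.9 * 9.81 * 1.0000
E = 1262.91 J/m^2

1262.91


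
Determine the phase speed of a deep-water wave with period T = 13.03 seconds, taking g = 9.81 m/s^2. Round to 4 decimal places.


We use the deep-water celerity formula:
C = g * T / (2 * pi)
C = 9.81 * 13.03 / (2 * 3.14159...)
C = 127.824300 / 6.283185
C = 20.3439 m/s

20.3439


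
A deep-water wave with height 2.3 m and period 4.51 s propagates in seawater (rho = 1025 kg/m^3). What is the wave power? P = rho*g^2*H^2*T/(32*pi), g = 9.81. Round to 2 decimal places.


P = rho * g^2 * H^2 * T / (32 * pi)
P = 1025 * 9.81^2 * 2.3^2 * 4.51 / (32 * pi)
P = 1025 * 96.2361 * 5.2900 * 4.51 / 100.53096
P = 23409.61 W/m

23409.61


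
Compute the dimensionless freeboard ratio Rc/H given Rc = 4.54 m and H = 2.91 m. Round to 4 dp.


Relative freeboard = Rc / H
= 4.54 / 2.91
= 1.5601

1.5601


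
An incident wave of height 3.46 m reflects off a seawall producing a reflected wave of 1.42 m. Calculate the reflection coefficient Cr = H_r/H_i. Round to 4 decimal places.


Cr = H_r / H_i
Cr = 1.42 / 3.46
Cr = 0.4104

0.4104
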